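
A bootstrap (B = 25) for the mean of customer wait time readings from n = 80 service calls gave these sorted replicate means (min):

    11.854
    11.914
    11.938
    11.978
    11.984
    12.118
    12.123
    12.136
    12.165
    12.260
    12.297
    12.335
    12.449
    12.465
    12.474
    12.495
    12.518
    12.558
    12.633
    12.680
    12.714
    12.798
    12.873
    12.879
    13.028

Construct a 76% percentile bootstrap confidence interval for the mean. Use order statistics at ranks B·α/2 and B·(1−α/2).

(11.938, 12.798)

α = 0.24; lower rank = 25 × 0.120 = 3; upper rank = 25 × 0.880 = 22.
The 3rd smallest replicate is 11.938; the 22nd is 12.798.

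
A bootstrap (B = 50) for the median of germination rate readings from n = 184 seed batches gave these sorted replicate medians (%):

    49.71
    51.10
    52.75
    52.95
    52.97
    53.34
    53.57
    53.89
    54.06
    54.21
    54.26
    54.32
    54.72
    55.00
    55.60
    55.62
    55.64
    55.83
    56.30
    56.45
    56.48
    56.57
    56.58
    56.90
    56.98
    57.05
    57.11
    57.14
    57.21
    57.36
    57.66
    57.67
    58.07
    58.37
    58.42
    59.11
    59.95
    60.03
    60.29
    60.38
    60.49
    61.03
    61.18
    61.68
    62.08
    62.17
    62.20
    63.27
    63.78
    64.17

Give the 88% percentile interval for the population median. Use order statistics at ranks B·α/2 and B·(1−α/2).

(52.75, 62.20)

α = 0.12; lower rank = 50 × 0.060 = 3; upper rank = 50 × 0.940 = 47.
The 3rd smallest replicate is 52.75; the 47th is 62.20.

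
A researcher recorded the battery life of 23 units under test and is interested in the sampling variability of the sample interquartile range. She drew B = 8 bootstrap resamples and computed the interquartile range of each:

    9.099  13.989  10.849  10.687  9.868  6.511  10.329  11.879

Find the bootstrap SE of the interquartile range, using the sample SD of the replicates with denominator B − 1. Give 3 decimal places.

Bootstrap SE is the standard deviation of the 8 replicate interquartile ranges.
Mean of replicates: (9.099 + 13.989 + 10.849 + 10.687 + 9.868 + 6.511 + 10.329 + 11.879) / 8 = 83.2110 / 8 = 10.4014
Sum of squared deviations: (−1.3024)² + (+3.5876)² + (+0.4476)² + (+0.2856)² + (−0.5334)² + (−3.8904)² + (−0.0724)² + (+1.4776)² = 32.4573
Variance = 32.4573 / 7 = 4.6368
SE* = √4.6368

SE* = 2.153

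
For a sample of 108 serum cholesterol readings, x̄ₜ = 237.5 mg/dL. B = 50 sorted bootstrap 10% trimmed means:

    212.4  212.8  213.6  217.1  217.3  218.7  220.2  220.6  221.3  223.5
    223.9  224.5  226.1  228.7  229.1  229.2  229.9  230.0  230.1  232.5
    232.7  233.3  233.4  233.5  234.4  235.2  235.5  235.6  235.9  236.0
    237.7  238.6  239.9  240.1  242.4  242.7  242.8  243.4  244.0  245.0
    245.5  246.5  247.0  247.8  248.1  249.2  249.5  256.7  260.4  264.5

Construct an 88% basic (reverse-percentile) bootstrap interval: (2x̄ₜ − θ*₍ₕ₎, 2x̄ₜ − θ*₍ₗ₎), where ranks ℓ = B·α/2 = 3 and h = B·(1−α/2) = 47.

Percentile endpoints at ranks 3 and 47: θ*₍3₎ = 213.6, θ*₍47₎ = 249.5.
Basic interval reflects these around x̄ₜ:
  lower = 2 × 237.5 − 249.5 = 225.5
  upper = 2 × 237.5 − 213.6 = 261.4

(225.5, 261.4)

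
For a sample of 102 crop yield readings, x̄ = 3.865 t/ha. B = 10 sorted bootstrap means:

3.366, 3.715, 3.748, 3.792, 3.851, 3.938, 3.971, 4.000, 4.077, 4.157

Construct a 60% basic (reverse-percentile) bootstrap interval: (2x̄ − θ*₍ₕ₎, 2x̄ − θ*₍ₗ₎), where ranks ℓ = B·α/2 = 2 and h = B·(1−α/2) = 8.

(3.730, 4.015)

Percentile endpoints at ranks 2 and 8: θ*₍2₎ = 3.715, θ*₍8₎ = 4.000.
Basic interval reflects these around x̄:
  lower = 2 × 3.865 − 4.000 = 3.730
  upper = 2 × 3.865 − 3.715 = 4.015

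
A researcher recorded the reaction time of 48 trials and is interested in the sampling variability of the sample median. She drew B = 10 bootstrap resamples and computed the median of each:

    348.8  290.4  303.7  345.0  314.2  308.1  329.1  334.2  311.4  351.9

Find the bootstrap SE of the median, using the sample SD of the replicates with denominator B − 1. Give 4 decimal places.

SE* = 21.1138

Bootstrap SE is the standard deviation of the 10 replicate medians.
Mean of replicates: (348.8 + 290.4 + 303.7 + 345.0 + 314.2 + 308.1 + 329.1 + 334.2 + 311.4 + 351.9) / 10 = 3236.80000 / 10 = 323.68000
Sum of squared deviations: (+25.12000)² + (−33.28000)² + (−19.98000)² + (+21.32000)² + (−9.48000)² + (−15.58000)² + (+5.42000)² + (+10.52000)² + (−12.28000)² + (+28.22000)² = 4012.13600
Variance = 4012.13600 / 9 = 445.79289
SE* = √445.79289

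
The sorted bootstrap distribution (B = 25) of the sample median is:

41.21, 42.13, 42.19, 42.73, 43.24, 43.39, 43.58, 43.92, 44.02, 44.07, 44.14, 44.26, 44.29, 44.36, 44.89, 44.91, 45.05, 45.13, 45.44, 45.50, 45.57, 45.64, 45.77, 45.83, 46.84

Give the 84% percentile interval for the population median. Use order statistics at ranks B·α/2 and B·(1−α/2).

(42.13, 45.77)

α = 0.16; lower rank = 25 × 0.080 = 2; upper rank = 25 × 0.920 = 23.
The 2nd smallest replicate is 42.13; the 23rd is 45.77.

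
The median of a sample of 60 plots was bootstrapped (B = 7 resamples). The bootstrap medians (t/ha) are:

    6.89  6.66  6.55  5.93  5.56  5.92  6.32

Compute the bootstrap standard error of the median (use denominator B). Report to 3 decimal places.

SE* = 0.441

Bootstrap SE is the standard deviation of the 7 replicate medians.
Mean of replicates: (6.89 + 6.66 + 6.55 + 5.93 + 5.56 + 5.92 + 6.32) / 7 = 43.8300 / 7 = 6.2614
Sum of squared deviations: (+0.6286)² + (+0.3986)² + (+0.2886)² + (−0.3314)² + (−0.7014)² + (−0.3414)² + (+0.0586)² = 1.3591
Variance = 1.3591 / 7 = 0.1942
SE* = √0.1942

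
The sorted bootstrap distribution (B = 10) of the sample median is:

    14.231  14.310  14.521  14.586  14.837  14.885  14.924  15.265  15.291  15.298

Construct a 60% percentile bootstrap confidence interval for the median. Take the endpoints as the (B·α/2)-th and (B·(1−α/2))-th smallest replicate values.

α = 0.40; lower rank = 10 × 0.200 = 2; upper rank = 10 × 0.800 = 8.
The 2nd smallest replicate is 14.310; the 8th is 15.265.

(14.310, 15.265)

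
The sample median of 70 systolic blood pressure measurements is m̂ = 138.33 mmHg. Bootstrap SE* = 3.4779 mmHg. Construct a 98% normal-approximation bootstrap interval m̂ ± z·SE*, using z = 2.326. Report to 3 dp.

Margin = 2.326 × 3.4779 = 8.0896
Interval: 138.33 ± 8.0896

(130.240, 146.420)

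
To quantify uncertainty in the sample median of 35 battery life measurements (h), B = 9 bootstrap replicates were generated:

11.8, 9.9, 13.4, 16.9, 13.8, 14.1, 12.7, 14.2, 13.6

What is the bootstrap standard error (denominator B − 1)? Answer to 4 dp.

SE* = 1.8999

Bootstrap SE is the standard deviation of the 9 replicate medians.
Mean of replicates: (11.8 + 9.9 + 13.4 + 16.9 + 13.8 + 14.1 + 12.7 + 14.2 + 13.6) / 9 = 120.40000 / 9 = 13.37778
Sum of squared deviations: (−1.57778)² + (−3.47778)² + (+0.02222)² + (+3.52222)² + (+0.42222)² + (+0.72222)² + (−0.67778)² + (+0.82222)² + (+0.22222)² = 28.87556
Variance = 28.87556 / 8 = 3.60944
SE* = √3.60944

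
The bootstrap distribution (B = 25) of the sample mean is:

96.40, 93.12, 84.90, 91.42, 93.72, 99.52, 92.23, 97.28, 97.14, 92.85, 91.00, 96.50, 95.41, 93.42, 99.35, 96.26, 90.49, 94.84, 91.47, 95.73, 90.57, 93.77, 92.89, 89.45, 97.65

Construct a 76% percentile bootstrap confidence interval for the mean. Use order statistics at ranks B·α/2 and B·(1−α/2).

(90.49, 97.28)

Sorted replicates: 84.90, 89.45, 90.49, 90.57, 91.00, 91.42, 91.47, 92.23, 92.85, 92.89, 93.12, 93.42, 93.72, 93.77, 94.84, 95.41, 95.73, 96.26, 96.40, 96.50, 97.14, 97.28, 97.65, 99.35, 99.52
α = 0.24; lower rank = 25 × 0.120 = 3; upper rank = 25 × 0.880 = 22.
The 3rd smallest replicate is 90.49; the 22nd is 97.28.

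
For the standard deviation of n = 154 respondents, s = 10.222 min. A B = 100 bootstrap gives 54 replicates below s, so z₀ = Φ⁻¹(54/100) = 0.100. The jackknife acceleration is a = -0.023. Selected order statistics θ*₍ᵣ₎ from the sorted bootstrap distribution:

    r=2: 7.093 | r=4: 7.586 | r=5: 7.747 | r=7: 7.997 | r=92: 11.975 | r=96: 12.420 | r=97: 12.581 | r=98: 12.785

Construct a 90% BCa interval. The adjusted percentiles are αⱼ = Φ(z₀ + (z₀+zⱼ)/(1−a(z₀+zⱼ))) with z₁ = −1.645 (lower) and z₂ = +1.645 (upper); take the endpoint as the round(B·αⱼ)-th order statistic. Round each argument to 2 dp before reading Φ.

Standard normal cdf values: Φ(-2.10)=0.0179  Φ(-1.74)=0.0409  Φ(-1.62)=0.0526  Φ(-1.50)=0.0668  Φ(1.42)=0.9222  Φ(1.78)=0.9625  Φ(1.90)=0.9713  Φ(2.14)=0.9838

Lower: z₀ + z₁ = 0.100 + (-1.645) = -1.545; 1 − a(z₀+z₁) = 1 − (-0.023)(-1.545) = 0.9645; argument = 0.100 + (-1.545)/0.9645 = -1.5019 → -1.50.
α₁ = Φ(-1.50) = 0.0668; rank = round(100 × 0.0668) = 7; θ*₍7₎ = 7.997.
Upper: z₀ + z₂ = 1.745; 1 − a(z₀+z₂) = 1.0401; argument = 1.7777 → 1.78; α₂ = 0.9625; rank = 96; θ*₍96₎ = 12.420.

(7.997, 12.420)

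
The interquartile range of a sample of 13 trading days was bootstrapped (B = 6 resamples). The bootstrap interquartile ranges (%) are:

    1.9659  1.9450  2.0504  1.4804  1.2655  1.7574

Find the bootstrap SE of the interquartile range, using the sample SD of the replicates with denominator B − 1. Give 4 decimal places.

SE* = 0.3105

Bootstrap SE is the standard deviation of the 6 replicate interquartile ranges.
Mean of replicates: (1.9659 + 1.9450 + 2.0504 + 1.4804 + 1.2655 + 1.7574) / 6 = 10.46460 / 6 = 1.74410
Sum of squared deviations: (+0.22180)² + (+0.20090)² + (+0.30630)² + (−0.26370)² + (−0.47860)² + (+0.01330)² = 0.48215
Variance = 0.48215 / 5 = 0.09643
SE* = √0.09643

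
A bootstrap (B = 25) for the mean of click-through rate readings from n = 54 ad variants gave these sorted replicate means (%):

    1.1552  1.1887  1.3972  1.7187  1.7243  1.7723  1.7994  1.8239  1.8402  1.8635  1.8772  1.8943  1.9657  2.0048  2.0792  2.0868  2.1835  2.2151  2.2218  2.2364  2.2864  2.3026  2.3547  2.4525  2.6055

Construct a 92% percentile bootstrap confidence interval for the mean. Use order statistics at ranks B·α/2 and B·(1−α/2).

(1.1552, 2.4525)

α = 0.08; lower rank = 25 × 0.040 = 1; upper rank = 25 × 0.960 = 24.
The 1st smallest replicate is 1.1552; the 24th is 2.4525.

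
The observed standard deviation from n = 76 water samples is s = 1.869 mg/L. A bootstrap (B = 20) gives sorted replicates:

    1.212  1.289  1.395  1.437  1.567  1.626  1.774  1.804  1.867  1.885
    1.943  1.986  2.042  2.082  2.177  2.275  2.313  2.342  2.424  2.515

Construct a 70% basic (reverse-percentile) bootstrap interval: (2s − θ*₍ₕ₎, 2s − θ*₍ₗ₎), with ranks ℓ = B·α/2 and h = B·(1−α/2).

Percentile endpoints at ranks 3 and 17: θ*₍3₎ = 1.395, θ*₍17₎ = 2.313.
Basic interval reflects these around s:
  lower = 2 × 1.869 − 2.313 = 1.425
  upper = 2 × 1.869 − 1.395 = 2.343

(1.425, 2.343)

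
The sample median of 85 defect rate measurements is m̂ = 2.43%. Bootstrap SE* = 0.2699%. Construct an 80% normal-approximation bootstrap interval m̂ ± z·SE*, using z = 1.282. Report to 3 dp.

(2.084, 2.776)

Margin = 1.282 × 0.2699 = 0.3460
Interval: 2.43 ± 0.3460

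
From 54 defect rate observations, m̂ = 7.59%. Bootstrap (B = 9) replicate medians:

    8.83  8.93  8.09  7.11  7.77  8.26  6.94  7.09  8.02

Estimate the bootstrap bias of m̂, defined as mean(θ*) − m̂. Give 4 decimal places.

mean(θ*) = (8.83 + 8.93 + 8.09 + 7.11 + 7.77 + 8.26 + 6.94 + 7.09 + 8.02) / 9 = 7.89333
bias = 7.89333 − 7.59

bias = +0.3033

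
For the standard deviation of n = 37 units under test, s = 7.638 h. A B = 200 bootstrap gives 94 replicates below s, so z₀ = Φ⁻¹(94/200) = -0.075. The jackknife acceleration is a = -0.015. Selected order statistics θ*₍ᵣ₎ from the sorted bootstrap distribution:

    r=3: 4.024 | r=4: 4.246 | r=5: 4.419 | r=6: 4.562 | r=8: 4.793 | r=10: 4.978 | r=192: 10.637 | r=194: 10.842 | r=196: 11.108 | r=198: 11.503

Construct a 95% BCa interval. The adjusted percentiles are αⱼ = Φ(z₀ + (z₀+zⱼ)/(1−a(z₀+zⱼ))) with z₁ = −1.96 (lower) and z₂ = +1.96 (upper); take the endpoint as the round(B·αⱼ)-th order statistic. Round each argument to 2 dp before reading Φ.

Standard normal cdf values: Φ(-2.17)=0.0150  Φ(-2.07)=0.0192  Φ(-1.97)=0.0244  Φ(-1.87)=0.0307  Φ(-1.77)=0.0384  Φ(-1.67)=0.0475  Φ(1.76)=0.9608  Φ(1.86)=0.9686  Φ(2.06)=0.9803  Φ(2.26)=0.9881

(4.024, 10.637)

Lower: z₀ + z₁ = -0.075 + (-1.960) = -2.035; 1 − a(z₀+z₁) = 1 − (-0.015)(-2.035) = 0.9695; argument = -0.075 + (-2.035)/0.9695 = -2.1741 → -2.17.
α₁ = Φ(-2.17) = 0.0150; rank = round(200 × 0.0150) = 3; θ*₍3₎ = 4.024.
Upper: z₀ + z₂ = 1.885; 1 − a(z₀+z₂) = 1.0283; argument = 1.7582 → 1.76; α₂ = 0.9608; rank = 192; θ*₍192₎ = 10.637.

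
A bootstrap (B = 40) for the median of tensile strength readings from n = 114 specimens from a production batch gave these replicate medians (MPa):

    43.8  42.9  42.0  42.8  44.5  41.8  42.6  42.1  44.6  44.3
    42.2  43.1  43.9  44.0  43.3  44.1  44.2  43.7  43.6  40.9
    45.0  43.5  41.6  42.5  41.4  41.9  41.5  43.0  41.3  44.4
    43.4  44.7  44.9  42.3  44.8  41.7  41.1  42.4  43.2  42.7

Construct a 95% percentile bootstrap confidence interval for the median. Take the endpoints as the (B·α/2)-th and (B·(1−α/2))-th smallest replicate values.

(40.9, 44.9)

Sorted replicates: 40.9, 41.1, 41.3, 41.4, 41.5, 41.6, 41.7, 41.8, 41.9, 42.0, 42.1, 42.2, 42.3, 42.4, 42.5, 42.6, 42.7, 42.8, 42.9, 43.0, 43.1, 43.2, 43.3, 43.4, 43.5, 43.6, 43.7, 43.8, 43.9, 44.0, 44.1, 44.2, 44.3, 44.4, 44.5, 44.6, 44.7, 44.8, 44.9, 45.0
α = 0.05; lower rank = 40 × 0.025 = 1; upper rank = 40 × 0.975 = 39.
The 1st smallest replicate is 40.9; the 39th is 44.9.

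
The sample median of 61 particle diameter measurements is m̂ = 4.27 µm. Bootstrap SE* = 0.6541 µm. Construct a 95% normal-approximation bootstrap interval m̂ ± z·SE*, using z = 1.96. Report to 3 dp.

(2.988, 5.552)

Margin = 1.96 × 0.6541 = 1.2820
Interval: 4.27 ± 1.2820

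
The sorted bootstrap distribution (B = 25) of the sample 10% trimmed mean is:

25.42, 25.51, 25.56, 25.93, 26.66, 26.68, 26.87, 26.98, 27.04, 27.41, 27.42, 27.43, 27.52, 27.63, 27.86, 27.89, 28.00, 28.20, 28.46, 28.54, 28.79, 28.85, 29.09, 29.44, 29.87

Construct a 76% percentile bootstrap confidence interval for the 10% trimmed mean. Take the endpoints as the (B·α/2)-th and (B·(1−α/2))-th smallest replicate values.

(25.56, 28.85)

α = 0.24; lower rank = 25 × 0.120 = 3; upper rank = 25 × 0.880 = 22.
The 3rd smallest replicate is 25.56; the 22nd is 28.85.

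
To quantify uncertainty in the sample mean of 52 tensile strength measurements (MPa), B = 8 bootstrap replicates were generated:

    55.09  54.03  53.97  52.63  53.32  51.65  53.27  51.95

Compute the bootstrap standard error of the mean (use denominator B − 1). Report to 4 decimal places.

SE* = 1.1434

Bootstrap SE is the standard deviation of the 8 replicate means.
Mean of replicates: (55.09 + 54.03 + 53.97 + 52.63 + 53.32 + 51.65 + 53.27 + 51.95) / 8 = 425.91000 / 8 = 53.23875
Sum of squared deviations: (+1.85125)² + (+0.79125)² + (+0.73125)² + (−0.60875)² + (+0.08125)² + (−1.58875)² + (+0.03125)² + (−1.28875)² = 9.15109
Variance = 9.15109 / 7 = 1.30730
SE* = √1.30730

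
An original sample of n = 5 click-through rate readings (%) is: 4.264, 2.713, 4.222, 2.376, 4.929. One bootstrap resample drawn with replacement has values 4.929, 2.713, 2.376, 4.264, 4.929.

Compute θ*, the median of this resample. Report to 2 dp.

Sorted: 2.376, 2.713, 4.264, 4.929, 4.929
Median = middle value = 4.26

θ* = 4.26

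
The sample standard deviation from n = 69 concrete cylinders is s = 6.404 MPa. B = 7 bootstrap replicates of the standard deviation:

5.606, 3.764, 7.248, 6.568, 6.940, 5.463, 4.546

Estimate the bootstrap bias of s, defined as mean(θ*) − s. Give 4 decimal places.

mean(θ*) = (5.606 + 3.764 + 7.248 + 6.568 + 6.940 + 5.463 + 4.546) / 7 = 5.73357
bias = 5.73357 − 6.404

bias = −0.6704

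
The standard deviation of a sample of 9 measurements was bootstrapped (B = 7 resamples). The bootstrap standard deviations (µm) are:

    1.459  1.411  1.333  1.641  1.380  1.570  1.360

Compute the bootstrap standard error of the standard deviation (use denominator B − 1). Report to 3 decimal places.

Bootstrap SE is the standard deviation of the 7 replicate standard deviations.
Mean of replicates: (1.459 + 1.411 + 1.333 + 1.641 + 1.380 + 1.570 + 1.360) / 7 = 10.1540 / 7 = 1.4506
Sum of squared deviations: (+0.0084)² + (−0.0396)² + (−0.1176)² + (+0.1904)² + (−0.0706)² + (+0.1194)² + (−0.0906)² = 0.0792
Variance = 0.0792 / 6 = 0.0132
SE* = √0.0132

SE* = 0.115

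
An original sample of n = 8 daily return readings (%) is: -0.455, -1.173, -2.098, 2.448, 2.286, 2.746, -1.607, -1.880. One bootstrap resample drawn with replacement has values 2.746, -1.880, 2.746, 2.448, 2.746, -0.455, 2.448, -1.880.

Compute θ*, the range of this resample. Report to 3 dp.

θ* = 4.626

Range = 2.746 − -1.880 = 4.626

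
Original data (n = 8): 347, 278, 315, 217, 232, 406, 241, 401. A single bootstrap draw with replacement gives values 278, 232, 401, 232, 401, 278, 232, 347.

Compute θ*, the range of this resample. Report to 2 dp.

Range = 401 − 232 = 169.00

θ* = 169.00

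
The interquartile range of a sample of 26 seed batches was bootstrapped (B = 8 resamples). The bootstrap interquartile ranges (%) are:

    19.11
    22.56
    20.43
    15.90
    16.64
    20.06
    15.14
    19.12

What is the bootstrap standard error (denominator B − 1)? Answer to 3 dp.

Bootstrap SE is the standard deviation of the 8 replicate interquartile ranges.
Mean of replicates: (19.11 + 22.56 + 20.43 + 15.90 + 16.64 + 20.06 + 15.14 + 19.12) / 8 = 148.9600 / 8 = 18.6200
Sum of squared deviations: (+0.4900)² + (+3.9400)² + (+1.8100)² + (−2.7200)² + (−1.9800)² + (+1.4400)² + (−3.4800)² + (+0.5000)² = 44.7926
Variance = 44.7926 / 7 = 6.3989
SE* = √6.3989

SE* = 2.530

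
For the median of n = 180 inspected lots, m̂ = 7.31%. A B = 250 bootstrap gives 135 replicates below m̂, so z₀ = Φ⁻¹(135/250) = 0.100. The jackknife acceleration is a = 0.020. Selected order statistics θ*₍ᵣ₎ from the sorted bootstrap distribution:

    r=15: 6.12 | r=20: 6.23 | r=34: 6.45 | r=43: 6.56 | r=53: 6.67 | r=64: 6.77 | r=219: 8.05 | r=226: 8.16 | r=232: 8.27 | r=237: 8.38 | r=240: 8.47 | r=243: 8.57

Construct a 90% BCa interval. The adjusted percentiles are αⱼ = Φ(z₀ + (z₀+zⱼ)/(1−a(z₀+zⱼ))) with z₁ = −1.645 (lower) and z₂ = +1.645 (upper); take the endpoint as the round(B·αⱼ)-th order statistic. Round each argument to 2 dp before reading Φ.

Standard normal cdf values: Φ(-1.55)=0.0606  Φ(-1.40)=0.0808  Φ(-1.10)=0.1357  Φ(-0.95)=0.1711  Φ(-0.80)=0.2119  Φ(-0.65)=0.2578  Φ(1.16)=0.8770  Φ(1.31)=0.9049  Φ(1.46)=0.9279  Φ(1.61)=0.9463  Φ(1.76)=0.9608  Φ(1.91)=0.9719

(6.23, 8.57)

Lower: z₀ + z₁ = 0.100 + (-1.645) = -1.545; 1 − a(z₀+z₁) = 1 − (0.020)(-1.545) = 1.0309; argument = 0.100 + (-1.545)/1.0309 = -1.3987 → -1.40.
α₁ = Φ(-1.40) = 0.0808; rank = round(250 × 0.0808) = 20; θ*₍20₎ = 6.23.
Upper: z₀ + z₂ = 1.745; 1 − a(z₀+z₂) = 0.9651; argument = 1.9081 → 1.91; α₂ = 0.9719; rank = 243; θ*₍243₎ = 8.57.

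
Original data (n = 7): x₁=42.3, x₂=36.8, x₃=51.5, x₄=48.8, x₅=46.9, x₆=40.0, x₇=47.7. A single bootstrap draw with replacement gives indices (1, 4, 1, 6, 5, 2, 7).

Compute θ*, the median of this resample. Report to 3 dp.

θ* = 42.300

Resample values: 42.3, 48.8, 42.3, 40.0, 46.9, 36.8, 47.7.
Sorted: 36.8, 40.0, 42.3, 42.3, 46.9, 47.7, 48.8
Median = middle value = 42.300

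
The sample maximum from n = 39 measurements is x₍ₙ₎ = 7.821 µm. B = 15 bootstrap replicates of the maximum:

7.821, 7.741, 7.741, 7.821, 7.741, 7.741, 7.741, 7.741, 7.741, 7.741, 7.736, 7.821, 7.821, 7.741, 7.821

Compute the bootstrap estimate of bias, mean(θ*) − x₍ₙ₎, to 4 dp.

mean(θ*) = (7.821 + 7.741 + 7.741 + 7.821 + 7.741 + 7.741 + 7.741 + 7.741 + 7.741 + 7.741 + 7.736 + 7.821 + 7.821 + 7.741 + 7.821) / 15 = 7.76733
bias = 7.76733 − 7.821

bias = −0.0537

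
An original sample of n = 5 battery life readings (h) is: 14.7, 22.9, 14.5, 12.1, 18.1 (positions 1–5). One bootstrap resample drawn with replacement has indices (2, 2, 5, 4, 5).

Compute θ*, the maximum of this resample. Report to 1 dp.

Resample values: 22.9, 22.9, 18.1, 12.1, 18.1.
Maximum = 22.9

θ* = 22.9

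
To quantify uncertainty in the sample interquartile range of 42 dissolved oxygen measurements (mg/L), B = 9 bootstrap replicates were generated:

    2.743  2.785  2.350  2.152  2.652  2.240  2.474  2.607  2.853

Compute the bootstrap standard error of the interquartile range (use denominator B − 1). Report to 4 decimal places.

Bootstrap SE is the standard deviation of the 9 replicate interquartile ranges.
Mean of replicates: (2.743 + 2.785 + 2.350 + 2.152 + 2.652 + 2.240 + 2.474 + 2.607 + 2.853) / 9 = 22.85600 / 9 = 2.53956
Sum of squared deviations: (+0.20344)² + (+0.24544)² + (−0.18956)² + (−0.38756)² + (+0.11244)² + (−0.29956)² + (−0.06556)² + (+0.06744)² + (+0.31344)² = 0.49723
Variance = 0.49723 / 8 = 0.06215
SE* = √0.06215

SE* = 0.2493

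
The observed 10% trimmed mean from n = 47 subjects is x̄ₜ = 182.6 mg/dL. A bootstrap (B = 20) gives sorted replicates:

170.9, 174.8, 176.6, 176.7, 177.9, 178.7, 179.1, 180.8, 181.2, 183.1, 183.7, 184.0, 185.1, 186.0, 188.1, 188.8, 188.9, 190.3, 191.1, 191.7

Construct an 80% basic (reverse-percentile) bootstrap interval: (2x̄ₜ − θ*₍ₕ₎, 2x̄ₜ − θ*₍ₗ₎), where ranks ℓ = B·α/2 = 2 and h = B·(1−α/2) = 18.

Percentile endpoints at ranks 2 and 18: θ*₍2₎ = 174.8, θ*₍18₎ = 190.3.
Basic interval reflects these around x̄ₜ:
  lower = 2 × 182.6 − 190.3 = 174.9
  upper = 2 × 182.6 − 174.8 = 190.4

(174.9, 190.4)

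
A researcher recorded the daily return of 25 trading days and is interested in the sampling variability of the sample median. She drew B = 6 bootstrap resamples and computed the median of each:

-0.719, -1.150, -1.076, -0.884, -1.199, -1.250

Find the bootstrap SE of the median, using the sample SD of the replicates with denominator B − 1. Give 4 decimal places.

SE* = 0.2049

Bootstrap SE is the standard deviation of the 6 replicate medians.
Mean of replicates: ((-0.719) + (-1.150) + (-1.076) + (-0.884) + (-1.199) + (-1.250)) / 6 = -6.27800 / 6 = -1.04633
Sum of squared deviations: (+0.32733)² + (−0.10367)² + (−0.02967)² + (+0.16233)² + (−0.15267)² + (−0.20367)² = 0.20991
Variance = 0.20991 / 5 = 0.04198
SE* = √0.04198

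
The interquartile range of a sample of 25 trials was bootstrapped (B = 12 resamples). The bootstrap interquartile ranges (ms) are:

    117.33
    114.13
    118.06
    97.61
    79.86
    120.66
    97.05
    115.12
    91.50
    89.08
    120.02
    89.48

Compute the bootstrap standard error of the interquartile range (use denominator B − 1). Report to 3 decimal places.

Bootstrap SE is the standard deviation of the 12 replicate interquartile ranges.
Mean of replicates: (117.33 + 114.13 + 118.06 + 97.61 + 79.86 + 120.66 + 97.05 + 115.12 + 91.50 + 89.08 + 120.02 + 89.48) / 12 = 1249.9000 / 12 = 104.1583
Sum of squared deviations: (+13.1717)² + (+9.9717)² + (+13.9017)² + (−6.5483)² + (−24.2983)² + (+16.5017)² + (−7.1083)² + (+10.9617)² + (−12.6583)² + (−15.0783)² + (+15.8617)² + (−14.6783)² = 2397.1000
Variance = 2397.1000 / 11 = 217.9182
SE* = √217.9182

SE* = 14.762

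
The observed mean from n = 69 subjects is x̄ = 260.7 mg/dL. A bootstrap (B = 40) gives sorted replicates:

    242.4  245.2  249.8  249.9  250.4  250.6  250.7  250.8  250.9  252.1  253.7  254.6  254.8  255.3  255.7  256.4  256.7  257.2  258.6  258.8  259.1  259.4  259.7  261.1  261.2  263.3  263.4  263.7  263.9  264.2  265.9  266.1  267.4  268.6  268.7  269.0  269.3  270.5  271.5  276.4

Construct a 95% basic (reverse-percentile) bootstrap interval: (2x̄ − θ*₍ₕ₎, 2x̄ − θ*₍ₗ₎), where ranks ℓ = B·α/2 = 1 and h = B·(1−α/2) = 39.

Percentile endpoints at ranks 1 and 39: θ*₍1₎ = 242.4, θ*₍39₎ = 271.5.
Basic interval reflects these around x̄:
  lower = 2 × 260.7 − 271.5 = 249.9
  upper = 2 × 260.7 − 242.4 = 279.0

(249.9, 279.0)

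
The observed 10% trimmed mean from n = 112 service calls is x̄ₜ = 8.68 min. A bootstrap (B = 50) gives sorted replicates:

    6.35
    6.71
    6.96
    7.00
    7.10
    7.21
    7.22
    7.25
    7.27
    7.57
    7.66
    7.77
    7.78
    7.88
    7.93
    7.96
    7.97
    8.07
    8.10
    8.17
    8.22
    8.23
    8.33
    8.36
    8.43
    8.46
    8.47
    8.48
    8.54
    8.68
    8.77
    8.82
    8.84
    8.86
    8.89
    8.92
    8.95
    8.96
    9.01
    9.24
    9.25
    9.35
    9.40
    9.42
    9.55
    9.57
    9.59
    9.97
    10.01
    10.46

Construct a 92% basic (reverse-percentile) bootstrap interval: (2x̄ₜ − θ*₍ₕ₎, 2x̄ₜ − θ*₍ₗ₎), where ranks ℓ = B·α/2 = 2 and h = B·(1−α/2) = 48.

(7.39, 10.65)

Percentile endpoints at ranks 2 and 48: θ*₍2₎ = 6.71, θ*₍48₎ = 9.97.
Basic interval reflects these around x̄ₜ:
  lower = 2 × 8.68 − 9.97 = 7.39
  upper = 2 × 8.68 − 6.71 = 10.65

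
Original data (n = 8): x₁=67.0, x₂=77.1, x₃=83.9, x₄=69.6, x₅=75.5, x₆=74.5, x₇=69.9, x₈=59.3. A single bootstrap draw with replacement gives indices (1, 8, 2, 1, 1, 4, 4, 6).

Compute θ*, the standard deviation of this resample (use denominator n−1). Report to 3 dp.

θ* = 5.379

Resample values: 67.0, 59.3, 77.1, 67.0, 67.0, 69.6, 69.6, 74.5.
Mean = 68.8875; sum of squared deviations = 202.5687
s² = 202.5687 / 7 = 28.9384
s = √28.9384 = 5.379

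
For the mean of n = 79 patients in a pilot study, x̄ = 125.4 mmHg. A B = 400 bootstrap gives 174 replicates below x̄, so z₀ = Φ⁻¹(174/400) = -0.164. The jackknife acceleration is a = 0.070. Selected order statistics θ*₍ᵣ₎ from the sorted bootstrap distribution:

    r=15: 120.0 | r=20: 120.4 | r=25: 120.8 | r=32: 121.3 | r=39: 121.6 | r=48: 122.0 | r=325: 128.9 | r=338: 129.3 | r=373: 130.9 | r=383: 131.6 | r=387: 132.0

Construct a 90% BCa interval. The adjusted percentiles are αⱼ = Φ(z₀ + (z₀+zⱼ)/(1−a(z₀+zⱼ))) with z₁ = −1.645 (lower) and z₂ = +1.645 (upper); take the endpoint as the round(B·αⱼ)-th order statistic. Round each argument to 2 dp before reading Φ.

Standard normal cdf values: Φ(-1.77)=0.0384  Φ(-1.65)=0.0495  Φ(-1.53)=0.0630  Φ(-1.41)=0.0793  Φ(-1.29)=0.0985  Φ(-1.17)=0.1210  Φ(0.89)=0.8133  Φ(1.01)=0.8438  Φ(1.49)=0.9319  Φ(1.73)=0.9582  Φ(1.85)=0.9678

(120.0, 130.9)

Lower: z₀ + z₁ = -0.164 + (-1.645) = -1.809; 1 − a(z₀+z₁) = 1 − (0.070)(-1.809) = 1.1266; argument = -0.164 + (-1.809)/1.1266 = -1.7697 → -1.77.
α₁ = Φ(-1.77) = 0.0384; rank = round(400 × 0.0384) = 15; θ*₍15₎ = 120.0.
Upper: z₀ + z₂ = 1.481; 1 − a(z₀+z₂) = 0.8963; argument = 1.4883 → 1.49; α₂ = 0.9319; rank = 373; θ*₍373₎ = 130.9.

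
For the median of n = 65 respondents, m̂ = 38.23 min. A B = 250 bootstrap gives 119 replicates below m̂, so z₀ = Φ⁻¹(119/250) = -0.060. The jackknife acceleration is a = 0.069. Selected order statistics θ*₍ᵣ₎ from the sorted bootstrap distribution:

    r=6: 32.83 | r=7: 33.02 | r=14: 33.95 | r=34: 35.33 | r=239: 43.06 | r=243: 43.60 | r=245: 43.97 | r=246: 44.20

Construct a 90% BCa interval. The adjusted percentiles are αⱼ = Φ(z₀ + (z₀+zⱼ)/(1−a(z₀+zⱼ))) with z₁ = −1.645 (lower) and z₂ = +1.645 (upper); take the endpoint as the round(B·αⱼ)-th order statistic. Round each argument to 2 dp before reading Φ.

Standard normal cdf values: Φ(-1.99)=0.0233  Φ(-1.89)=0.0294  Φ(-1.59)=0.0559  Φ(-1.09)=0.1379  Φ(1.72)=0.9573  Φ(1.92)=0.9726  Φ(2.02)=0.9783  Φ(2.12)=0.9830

Lower: z₀ + z₁ = -0.060 + (-1.645) = -1.705; 1 − a(z₀+z₁) = 1 − (0.069)(-1.705) = 1.1176; argument = -0.060 + (-1.705)/1.1176 = -1.5855 → -1.59.
α₁ = Φ(-1.59) = 0.0559; rank = round(250 × 0.0559) = 14; θ*₍14₎ = 33.95.
Upper: z₀ + z₂ = 1.585; 1 − a(z₀+z₂) = 0.8906; argument = 1.7196 → 1.72; α₂ = 0.9573; rank = 239; θ*₍239₎ = 43.06.

(33.95, 43.06)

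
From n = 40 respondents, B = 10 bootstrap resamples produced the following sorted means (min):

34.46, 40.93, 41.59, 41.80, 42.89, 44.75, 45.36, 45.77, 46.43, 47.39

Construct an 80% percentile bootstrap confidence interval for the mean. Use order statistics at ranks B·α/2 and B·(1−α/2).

(34.46, 46.43)

α = 0.20; lower rank = 10 × 0.100 = 1; upper rank = 10 × 0.900 = 9.
The 1st smallest replicate is 34.46; the 9th is 46.43.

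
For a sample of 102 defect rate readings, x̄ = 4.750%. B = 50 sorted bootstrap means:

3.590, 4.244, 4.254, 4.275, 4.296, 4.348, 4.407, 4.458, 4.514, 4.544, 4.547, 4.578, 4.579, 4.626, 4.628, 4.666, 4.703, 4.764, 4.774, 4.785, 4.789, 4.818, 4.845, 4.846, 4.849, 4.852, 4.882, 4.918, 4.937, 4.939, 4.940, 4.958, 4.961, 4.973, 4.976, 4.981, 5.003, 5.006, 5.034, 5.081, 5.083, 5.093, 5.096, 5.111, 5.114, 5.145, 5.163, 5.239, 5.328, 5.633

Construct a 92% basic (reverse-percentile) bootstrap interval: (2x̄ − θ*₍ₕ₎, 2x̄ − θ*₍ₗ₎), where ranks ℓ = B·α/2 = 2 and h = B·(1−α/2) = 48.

(4.261, 5.256)

Percentile endpoints at ranks 2 and 48: θ*₍2₎ = 4.244, θ*₍48₎ = 5.239.
Basic interval reflects these around x̄:
  lower = 2 × 4.750 − 5.239 = 4.261
  upper = 2 × 4.750 − 4.244 = 5.256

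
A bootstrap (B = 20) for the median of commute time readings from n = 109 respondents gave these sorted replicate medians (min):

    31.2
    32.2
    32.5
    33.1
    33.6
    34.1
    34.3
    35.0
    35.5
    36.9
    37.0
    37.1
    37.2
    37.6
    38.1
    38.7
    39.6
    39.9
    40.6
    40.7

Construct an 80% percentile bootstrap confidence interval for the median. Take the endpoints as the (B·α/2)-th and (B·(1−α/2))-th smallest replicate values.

α = 0.20; lower rank = 20 × 0.100 = 2; upper rank = 20 × 0.900 = 18.
The 2nd smallest replicate is 32.2; the 18th is 39.9.

(32.2, 39.9)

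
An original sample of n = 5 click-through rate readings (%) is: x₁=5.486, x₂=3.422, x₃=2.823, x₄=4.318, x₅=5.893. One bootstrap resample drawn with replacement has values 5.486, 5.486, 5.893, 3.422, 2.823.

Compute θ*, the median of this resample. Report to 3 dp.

θ* = 5.486

Sorted: 2.823, 3.422, 5.486, 5.486, 5.893
Median = middle value = 5.486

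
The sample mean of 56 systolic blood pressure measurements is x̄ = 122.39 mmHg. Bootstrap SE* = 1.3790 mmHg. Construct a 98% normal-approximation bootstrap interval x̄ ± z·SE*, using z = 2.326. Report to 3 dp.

(119.182, 125.598)

Margin = 2.326 × 1.3790 = 3.2076
Interval: 122.39 ± 3.2076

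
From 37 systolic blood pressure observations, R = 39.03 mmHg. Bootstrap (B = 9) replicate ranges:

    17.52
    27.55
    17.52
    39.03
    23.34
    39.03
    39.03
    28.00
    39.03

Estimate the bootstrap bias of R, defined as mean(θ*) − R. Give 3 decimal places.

mean(θ*) = (17.52 + 27.55 + 17.52 + 39.03 + 23.34 + 39.03 + 39.03 + 28.00 + 39.03) / 9 = 30.0056
bias = 30.0056 − 39.03

bias = −9.024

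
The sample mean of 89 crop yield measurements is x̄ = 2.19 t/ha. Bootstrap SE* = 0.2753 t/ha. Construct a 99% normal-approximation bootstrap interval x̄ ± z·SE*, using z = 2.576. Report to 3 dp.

Margin = 2.576 × 0.2753 = 0.7092
Interval: 2.19 ± 0.7092

(1.481, 2.899)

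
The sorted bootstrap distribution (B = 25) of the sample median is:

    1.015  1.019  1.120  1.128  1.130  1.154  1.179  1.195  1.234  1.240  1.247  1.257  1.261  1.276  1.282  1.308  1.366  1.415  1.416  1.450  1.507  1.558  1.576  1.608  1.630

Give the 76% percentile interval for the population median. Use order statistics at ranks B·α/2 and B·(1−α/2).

α = 0.24; lower rank = 25 × 0.120 = 3; upper rank = 25 × 0.880 = 22.
The 3rd smallest replicate is 1.120; the 22nd is 1.558.

(1.120, 1.558)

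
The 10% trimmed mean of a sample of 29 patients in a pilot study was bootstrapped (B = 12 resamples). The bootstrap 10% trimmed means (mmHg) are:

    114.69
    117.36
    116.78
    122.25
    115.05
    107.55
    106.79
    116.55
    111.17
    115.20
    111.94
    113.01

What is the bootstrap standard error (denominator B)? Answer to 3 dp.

Bootstrap SE is the standard deviation of the 12 replicate 10% trimmed means.
Mean of replicates: (114.69 + 117.36 + 116.78 + 122.25 + 115.05 + 107.55 + 106.79 + 116.55 + 111.17 + 115.20 + 111.94 + 113.01) / 12 = 1368.3400 / 12 = 114.0283
Sum of squared deviations: (+0.6617)² + (+3.3317)² + (+2.7517)² + (+8.2217)² + (+1.0217)² + (−6.4783)² + (−7.2383)² + (+2.5217)² + (−2.8583)² + (+1.1717)² + (−2.0883)² + (−1.0183)² = 203.4112
Variance = 203.4112 / 12 = 16.9509
SE* = √16.9509

SE* = 4.117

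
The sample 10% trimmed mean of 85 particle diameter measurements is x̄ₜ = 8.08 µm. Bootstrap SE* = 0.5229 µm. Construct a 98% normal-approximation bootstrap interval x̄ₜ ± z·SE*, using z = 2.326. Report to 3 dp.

Margin = 2.326 × 0.5229 = 1.2163
Interval: 8.08 ± 1.2163

(6.864, 9.296)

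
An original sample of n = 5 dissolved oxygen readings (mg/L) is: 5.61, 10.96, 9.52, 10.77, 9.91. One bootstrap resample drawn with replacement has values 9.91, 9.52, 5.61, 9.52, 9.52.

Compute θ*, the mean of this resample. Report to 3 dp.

Mean = (9.91 + 9.52 + 5.61 + 9.52 + 9.52) / 5 = 44.080 / 5 = 8.816

θ* = 8.816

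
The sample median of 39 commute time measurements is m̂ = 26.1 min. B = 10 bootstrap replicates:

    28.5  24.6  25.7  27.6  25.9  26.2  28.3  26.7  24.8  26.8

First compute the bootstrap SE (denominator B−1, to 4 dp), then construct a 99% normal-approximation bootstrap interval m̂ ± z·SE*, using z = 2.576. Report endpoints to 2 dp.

(22.65, 29.55)

Mean of replicates = 26.5100; sum of squared deviations = 16.1690; SE* = √(16.1690/9) = 1.3404
Margin = 2.576 × 1.3404 = 3.453
Interval: 26.1 ± 3.453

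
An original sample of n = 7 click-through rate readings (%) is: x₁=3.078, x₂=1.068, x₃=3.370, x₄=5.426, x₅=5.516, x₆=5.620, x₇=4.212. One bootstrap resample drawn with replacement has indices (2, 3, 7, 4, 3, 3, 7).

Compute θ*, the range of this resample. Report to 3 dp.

Resample values: 1.068, 3.370, 4.212, 5.426, 3.370, 3.370, 4.212.
Range = 5.426 − 1.068 = 4.358

θ* = 4.358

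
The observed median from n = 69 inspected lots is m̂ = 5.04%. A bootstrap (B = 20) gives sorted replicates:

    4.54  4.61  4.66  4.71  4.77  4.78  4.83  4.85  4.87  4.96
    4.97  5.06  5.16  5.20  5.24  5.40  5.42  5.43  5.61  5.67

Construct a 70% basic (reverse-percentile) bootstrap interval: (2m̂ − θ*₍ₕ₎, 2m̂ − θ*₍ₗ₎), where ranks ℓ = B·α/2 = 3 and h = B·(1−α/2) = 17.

Percentile endpoints at ranks 3 and 17: θ*₍3₎ = 4.66, θ*₍17₎ = 5.42.
Basic interval reflects these around m̂:
  lower = 2 × 5.04 − 5.42 = 4.66
  upper = 2 × 5.04 − 4.66 = 5.42

(4.66, 5.42)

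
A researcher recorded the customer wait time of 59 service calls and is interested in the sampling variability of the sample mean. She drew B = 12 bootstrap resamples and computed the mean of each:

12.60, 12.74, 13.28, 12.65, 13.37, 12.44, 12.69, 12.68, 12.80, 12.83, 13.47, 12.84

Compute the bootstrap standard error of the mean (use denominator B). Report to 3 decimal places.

SE* = 0.313

Bootstrap SE is the standard deviation of the 12 replicate means.
Mean of replicates: (12.60 + 12.74 + 13.28 + 12.65 + 13.37 + 12.44 + 12.69 + 12.68 + 12.80 + 12.83 + 13.47 + 12.84) / 12 = 154.3900 / 12 = 12.8658
Sum of squared deviations: (−0.2658)² + (−0.1258)² + (+0.4142)² + (−0.2158)² + (+0.5042)² + (−0.4258)² + (−0.1758)² + (−0.1858)² + (−0.0658)² + (−0.0358)² + (+0.6042)² + (−0.0258)² = 1.1769
Variance = 1.1769 / 12 = 0.0981
SE* = √0.0981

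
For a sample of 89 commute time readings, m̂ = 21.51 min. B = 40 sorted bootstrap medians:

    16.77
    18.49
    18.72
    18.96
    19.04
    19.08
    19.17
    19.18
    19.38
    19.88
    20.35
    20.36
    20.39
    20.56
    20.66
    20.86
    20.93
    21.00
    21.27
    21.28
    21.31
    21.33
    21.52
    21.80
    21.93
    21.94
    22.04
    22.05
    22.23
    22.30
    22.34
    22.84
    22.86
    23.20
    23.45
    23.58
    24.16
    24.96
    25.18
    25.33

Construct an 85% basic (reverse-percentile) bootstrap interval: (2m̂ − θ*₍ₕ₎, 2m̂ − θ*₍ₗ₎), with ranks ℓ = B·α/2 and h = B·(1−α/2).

(18.86, 24.30)

Percentile endpoints at ranks 3 and 37: θ*₍3₎ = 18.72, θ*₍37₎ = 24.16.
Basic interval reflects these around m̂:
  lower = 2 × 21.51 − 24.16 = 18.86
  upper = 2 × 21.51 − 18.72 = 24.30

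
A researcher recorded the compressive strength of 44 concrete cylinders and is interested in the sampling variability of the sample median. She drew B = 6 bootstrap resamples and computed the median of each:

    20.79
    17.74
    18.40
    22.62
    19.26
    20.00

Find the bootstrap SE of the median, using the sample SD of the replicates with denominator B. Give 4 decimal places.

SE* = 1.6056

Bootstrap SE is the standard deviation of the 6 replicate medians.
Mean of replicates: (20.79 + 17.74 + 18.40 + 22.62 + 19.26 + 20.00) / 6 = 118.81000 / 6 = 19.80167
Sum of squared deviations: (+0.98833)² + (−2.06167)² + (−1.40167)² + (+2.81833)² + (−0.54167)² + (+0.19833)² = 15.46768
Variance = 15.46768 / 6 = 2.57795
SE* = √2.57795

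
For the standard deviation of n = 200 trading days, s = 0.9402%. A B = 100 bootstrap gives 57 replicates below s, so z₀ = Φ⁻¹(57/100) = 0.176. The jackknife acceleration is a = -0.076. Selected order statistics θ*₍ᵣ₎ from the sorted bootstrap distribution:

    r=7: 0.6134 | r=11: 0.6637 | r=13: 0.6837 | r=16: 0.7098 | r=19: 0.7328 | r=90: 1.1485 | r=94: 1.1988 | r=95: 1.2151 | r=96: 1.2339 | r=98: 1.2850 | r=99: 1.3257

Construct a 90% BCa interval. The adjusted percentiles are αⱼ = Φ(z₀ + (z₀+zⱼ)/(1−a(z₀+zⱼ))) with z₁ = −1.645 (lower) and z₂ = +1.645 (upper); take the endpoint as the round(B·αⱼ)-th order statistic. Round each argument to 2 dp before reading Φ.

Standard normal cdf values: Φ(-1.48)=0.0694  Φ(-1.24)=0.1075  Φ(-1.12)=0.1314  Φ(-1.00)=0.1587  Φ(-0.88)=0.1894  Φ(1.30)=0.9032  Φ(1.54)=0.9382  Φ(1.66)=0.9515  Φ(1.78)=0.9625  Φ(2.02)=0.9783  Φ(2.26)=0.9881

Lower: z₀ + z₁ = 0.176 + (-1.645) = -1.469; 1 − a(z₀+z₁) = 1 − (-0.076)(-1.469) = 0.8884; argument = 0.176 + (-1.469)/0.8884 = -1.4776 → -1.48.
α₁ = Φ(-1.48) = 0.0694; rank = round(100 × 0.0694) = 7; θ*₍7₎ = 0.6134.
Upper: z₀ + z₂ = 1.821; 1 − a(z₀+z₂) = 1.1384; argument = 1.7756 → 1.78; α₂ = 0.9625; rank = 96; θ*₍96₎ = 1.2339.

(0.6134, 1.2339)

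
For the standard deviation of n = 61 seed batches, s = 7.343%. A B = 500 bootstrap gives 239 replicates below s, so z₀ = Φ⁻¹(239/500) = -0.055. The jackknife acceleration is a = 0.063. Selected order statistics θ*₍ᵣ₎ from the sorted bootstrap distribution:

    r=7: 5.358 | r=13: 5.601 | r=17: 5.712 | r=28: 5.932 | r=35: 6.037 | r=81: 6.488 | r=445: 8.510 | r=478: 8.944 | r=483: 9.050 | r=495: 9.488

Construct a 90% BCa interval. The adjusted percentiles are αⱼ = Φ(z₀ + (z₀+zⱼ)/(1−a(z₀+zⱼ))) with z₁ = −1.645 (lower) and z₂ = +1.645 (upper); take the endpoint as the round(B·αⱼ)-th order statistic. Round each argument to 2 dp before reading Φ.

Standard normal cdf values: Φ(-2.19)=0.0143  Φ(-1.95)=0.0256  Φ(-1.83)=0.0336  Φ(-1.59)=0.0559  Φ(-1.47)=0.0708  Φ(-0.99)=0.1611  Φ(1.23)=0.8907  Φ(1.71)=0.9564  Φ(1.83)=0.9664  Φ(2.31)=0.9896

Lower: z₀ + z₁ = -0.055 + (-1.645) = -1.700; 1 − a(z₀+z₁) = 1 − (0.063)(-1.700) = 1.1071; argument = -0.055 + (-1.700)/1.1071 = -1.5905 → -1.59.
α₁ = Φ(-1.59) = 0.0559; rank = round(500 × 0.0559) = 28; θ*₍28₎ = 5.932.
Upper: z₀ + z₂ = 1.590; 1 − a(z₀+z₂) = 0.8998; argument = 1.7120 → 1.71; α₂ = 0.9564; rank = 478; θ*₍478₎ = 8.944.

(5.932, 8.944)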